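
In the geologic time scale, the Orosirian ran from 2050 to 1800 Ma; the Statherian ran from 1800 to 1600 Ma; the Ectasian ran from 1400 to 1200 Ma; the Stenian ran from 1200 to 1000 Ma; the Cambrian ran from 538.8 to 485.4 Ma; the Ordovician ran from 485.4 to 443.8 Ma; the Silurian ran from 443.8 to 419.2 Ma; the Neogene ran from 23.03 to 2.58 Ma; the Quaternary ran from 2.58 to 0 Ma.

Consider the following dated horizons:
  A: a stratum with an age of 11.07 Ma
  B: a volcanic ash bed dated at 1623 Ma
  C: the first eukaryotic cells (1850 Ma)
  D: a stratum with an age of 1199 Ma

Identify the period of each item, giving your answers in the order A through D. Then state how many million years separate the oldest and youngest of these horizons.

A: 11.07 Ma lies in 23.03–2.58 Ma, so Neogene.
B: 1623 Ma lies in 1800–1600 Ma, so Statherian.
C: 1850 Ma lies in 2050–1800 Ma, so Orosirian.
D: 1199 Ma lies in 1200–1000 Ma, so Stenian.
Oldest = 1850 Ma, youngest = 11.07 Ma → span 1838.93 Myr.

A — Neogene; B — Statherian; C — Orosirian; D — Stenian; span 1838.93 million years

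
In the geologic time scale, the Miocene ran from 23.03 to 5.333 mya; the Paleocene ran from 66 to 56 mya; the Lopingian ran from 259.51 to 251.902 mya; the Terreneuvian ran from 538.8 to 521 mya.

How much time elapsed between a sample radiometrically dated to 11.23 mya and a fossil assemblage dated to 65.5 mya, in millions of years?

65.5 − 11.23 = 54.27 million years.

54.27 million years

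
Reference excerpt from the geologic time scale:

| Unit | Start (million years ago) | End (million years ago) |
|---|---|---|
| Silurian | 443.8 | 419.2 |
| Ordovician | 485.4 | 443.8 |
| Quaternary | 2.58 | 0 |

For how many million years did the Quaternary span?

2.58 million years

2.58 − 0 = 2.58 million years.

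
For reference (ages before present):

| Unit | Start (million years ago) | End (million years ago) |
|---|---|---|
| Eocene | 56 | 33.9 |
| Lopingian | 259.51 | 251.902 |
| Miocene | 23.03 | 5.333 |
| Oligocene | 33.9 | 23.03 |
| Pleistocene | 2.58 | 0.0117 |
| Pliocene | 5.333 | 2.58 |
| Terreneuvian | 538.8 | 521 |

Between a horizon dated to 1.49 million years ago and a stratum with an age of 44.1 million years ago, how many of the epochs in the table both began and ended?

3

The older date is 44.1 Ma and the younger is 1.49 Ma.
Epochs with start < 44.1 and end > 1.49 Ma: Oligocene (33.9–23.03), Miocene (23.03–5.333), Pliocene (5.333–2.58).
That is 3 complete epochs.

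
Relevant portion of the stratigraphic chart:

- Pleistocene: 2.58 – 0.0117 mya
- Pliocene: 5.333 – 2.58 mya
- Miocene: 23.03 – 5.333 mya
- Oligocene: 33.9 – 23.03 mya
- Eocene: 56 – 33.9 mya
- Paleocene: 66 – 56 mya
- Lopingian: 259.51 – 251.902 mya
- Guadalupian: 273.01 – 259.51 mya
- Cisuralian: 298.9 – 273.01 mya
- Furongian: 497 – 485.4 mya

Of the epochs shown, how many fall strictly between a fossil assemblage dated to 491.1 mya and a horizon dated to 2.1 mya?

8

491.1 Ma sits inside the Furongian (497–485.4) and 2.1 Ma inside the Pleistocene (2.58–0.0117); neither of those is wholly between the two dates.
The listed epochs lying completely between them are Cisuralian, Guadalupian, Lopingian, Paleocene, Eocene, Oligocene, Miocene, Pliocene — 8 in all.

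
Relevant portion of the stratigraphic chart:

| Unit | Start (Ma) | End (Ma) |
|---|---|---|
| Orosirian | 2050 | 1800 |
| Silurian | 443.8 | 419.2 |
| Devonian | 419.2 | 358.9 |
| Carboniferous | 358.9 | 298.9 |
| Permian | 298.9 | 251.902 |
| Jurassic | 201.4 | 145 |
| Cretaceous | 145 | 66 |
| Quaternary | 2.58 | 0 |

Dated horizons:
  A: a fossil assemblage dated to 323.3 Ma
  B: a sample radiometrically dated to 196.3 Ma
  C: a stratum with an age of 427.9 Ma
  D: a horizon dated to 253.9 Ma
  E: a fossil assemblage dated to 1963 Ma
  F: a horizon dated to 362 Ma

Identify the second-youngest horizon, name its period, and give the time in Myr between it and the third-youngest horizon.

D, in the Permian; 69.4 million years to A

Smaller Ma means younger, so youngest first: B 196.3 < D 253.9 < A 323.3 < F 362 < C 427.9 < E 1963.
Counting 2 along gives D (253.9 Ma); the excerpt puts that inside the Permian, 298.9–251.902 Ma.
Next in line is A (323.3 Ma), and 323.3 − 253.9 = 69.4 Myr.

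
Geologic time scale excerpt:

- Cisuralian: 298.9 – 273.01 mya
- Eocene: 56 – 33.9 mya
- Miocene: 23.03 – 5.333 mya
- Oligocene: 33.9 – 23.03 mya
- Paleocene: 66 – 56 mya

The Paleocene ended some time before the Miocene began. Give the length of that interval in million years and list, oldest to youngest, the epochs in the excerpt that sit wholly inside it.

End of Paleocene = 56 Ma; start of Miocene = 23.03 Ma.
Gap = 56 − 23.03 = 32.97 Myr.
Epochs wholly inside 56–23.03 Ma: Eocene (56–33.9), Oligocene (33.9–23.03).

32.97 million years; Eocene, Oligocene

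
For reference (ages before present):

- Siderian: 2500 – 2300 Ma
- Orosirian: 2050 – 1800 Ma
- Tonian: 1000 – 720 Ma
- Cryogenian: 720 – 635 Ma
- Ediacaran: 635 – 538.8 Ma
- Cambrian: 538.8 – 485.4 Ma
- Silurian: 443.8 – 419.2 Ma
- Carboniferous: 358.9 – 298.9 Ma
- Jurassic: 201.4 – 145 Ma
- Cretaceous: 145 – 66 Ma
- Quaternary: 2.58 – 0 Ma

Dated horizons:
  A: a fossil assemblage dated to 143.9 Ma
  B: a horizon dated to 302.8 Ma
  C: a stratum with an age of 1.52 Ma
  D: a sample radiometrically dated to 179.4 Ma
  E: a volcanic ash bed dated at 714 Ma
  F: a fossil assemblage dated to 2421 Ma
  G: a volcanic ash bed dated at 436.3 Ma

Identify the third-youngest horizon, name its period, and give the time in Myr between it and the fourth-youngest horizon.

Smaller Ma means younger, so youngest first: C 1.52 < A 143.9 < D 179.4 < B 302.8 < G 436.3 < E 714 < F 2421.
Counting 3 along gives D (179.4 Ma); the excerpt puts that inside the Jurassic, 201.4–145 Ma.
Next in line is B (302.8 Ma), and 302.8 − 179.4 = 123.4 Myr.

D, in the Jurassic; 123.4 million years to B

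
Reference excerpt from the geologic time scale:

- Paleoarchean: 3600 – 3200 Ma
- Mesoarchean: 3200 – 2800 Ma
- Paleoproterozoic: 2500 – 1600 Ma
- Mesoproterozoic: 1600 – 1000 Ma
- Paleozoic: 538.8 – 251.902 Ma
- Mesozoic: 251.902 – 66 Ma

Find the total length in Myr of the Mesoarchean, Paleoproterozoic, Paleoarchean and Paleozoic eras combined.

1986.898 million years

Each duration: Mesoarchean = 400; Paleoproterozoic = 900; Paleoarchean = 400; Paleozoic = 286.898.
Sum: 400 + 900 + 400 + 286.898 = 1986.898 Myr.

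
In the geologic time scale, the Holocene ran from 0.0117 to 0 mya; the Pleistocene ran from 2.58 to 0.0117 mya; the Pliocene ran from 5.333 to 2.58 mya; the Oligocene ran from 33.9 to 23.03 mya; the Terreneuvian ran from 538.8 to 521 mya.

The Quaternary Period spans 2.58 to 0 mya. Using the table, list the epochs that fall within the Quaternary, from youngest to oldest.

Holocene, Pleistocene

Epochs with both bounds inside 2.58–0 Ma: Holocene (0.0117–0), Pleistocene (2.58–0.0117).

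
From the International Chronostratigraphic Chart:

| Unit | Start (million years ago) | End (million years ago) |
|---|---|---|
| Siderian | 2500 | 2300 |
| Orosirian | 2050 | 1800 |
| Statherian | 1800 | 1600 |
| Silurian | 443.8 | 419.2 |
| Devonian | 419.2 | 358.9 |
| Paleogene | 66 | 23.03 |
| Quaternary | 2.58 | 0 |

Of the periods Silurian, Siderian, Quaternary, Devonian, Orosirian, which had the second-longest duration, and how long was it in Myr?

Siderian, 200 million years

Start − end for each: Silurian 443.8 − 419.2 = 24.6; Siderian 2500 − 2300 = 200; Quaternary 2.58 − 0 = 2.58; Devonian 419.2 − 358.9 = 60.3; Orosirian 2050 − 1800 = 250.
Ranking these from longest: Orosirian > Siderian > Devonian > Silurian > Quaternary.
Position 2 in that ranking is Siderian, which lasted 200 Myr.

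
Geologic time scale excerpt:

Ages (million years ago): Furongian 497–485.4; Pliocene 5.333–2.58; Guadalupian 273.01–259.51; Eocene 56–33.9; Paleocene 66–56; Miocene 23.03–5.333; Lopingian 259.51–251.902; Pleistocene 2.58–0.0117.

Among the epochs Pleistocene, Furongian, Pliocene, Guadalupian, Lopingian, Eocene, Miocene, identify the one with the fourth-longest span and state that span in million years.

Durations: Pleistocene 2.5683; Furongian 11.6; Pliocene 2.753; Guadalupian 13.5; Lopingian 7.608; Eocene 22.1; Miocene 17.697 Myr.
Sorted longest-first: Eocene (22.1), Miocene (17.697), Guadalupian (13.5), Furongian (11.6), Lopingian (7.608), Pliocene (2.753), Pleistocene (2.5683).
The fourth longest is Furongian at 11.6 Myr.

Furongian, 11.6 million years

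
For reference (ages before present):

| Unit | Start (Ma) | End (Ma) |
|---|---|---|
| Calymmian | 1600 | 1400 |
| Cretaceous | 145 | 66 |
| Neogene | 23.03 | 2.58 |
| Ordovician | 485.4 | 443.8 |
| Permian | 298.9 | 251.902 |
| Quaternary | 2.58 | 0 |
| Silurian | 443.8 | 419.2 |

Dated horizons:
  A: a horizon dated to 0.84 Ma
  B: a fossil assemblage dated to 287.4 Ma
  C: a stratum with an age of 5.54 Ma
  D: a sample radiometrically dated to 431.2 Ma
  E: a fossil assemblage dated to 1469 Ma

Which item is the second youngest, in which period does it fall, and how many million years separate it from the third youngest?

Smaller Ma means younger, so youngest first: A 0.84 < C 5.54 < B 287.4 < D 431.2 < E 1469.
Counting 2 along gives C (5.54 Ma); the excerpt puts that inside the Neogene, 23.03–2.58 Ma.
Next in line is B (287.4 Ma), and 287.4 − 5.54 = 281.86 Myr.

C, in the Neogene; 281.86 million years to B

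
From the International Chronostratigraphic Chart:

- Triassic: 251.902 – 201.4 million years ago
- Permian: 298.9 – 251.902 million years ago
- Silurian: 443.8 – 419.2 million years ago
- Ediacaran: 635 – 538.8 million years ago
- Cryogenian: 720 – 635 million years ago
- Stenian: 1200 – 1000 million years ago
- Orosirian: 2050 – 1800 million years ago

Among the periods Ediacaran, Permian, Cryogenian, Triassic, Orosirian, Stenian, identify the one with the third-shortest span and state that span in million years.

Durations: Ediacaran 96.2; Permian 46.998; Cryogenian 85; Triassic 50.502; Orosirian 250; Stenian 200 Myr.
Sorted shortest-first: Permian (46.998), Triassic (50.502), Cryogenian (85), Ediacaran (96.2), Stenian (200), Orosirian (250).
The third shortest is Cryogenian at 85 Myr.

Cryogenian, 85 million years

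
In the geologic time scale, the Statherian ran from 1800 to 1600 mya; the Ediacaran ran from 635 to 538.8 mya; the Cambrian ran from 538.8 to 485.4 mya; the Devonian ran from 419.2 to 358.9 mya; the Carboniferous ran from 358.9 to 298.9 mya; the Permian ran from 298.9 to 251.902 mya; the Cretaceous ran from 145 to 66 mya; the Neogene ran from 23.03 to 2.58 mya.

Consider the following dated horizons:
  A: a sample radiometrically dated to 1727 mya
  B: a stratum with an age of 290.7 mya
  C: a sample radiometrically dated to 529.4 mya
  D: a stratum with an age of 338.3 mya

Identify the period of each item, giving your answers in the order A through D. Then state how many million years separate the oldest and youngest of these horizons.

Match each age against the start–end ranges in the excerpt: A = 1727 Ma → Statherian (1800–1600); B = 290.7 Ma → Permian (298.9–251.902); C = 529.4 Ma → Cambrian (538.8–485.4); D = 338.3 Ma → Carboniferous (358.9–298.9).
The largest age is 1727 Ma and the smallest is 290.7 Ma; their difference is 1436.3 Myr.

A — Statherian; B — Permian; C — Cambrian; D — Carboniferous; span 1436.3 million years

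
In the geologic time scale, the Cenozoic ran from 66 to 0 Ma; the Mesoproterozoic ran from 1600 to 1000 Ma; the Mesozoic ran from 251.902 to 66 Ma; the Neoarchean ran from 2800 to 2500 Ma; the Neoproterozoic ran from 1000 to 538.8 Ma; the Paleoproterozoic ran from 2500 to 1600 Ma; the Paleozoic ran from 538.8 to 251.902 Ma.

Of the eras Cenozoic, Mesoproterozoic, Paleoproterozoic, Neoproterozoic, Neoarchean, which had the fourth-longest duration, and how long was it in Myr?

Neoarchean, 300 million years

Durations: Cenozoic 66; Mesoproterozoic 600; Paleoproterozoic 900; Neoproterozoic 461.2; Neoarchean 300 Myr.
Sorted longest-first: Paleoproterozoic (900), Mesoproterozoic (600), Neoproterozoic (461.2), Neoarchean (300), Cenozoic (66).
The fourth longest is Neoarchean at 300 Myr.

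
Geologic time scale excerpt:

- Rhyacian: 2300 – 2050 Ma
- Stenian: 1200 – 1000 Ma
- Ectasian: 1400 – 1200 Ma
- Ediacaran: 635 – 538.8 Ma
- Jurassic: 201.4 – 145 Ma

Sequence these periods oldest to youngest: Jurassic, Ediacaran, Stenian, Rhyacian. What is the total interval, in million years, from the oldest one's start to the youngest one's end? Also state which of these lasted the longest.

Rhyacian → Stenian → Ediacaran → Jurassic; total span 2155 Myr; longest is Rhyacian

Start ages (Ma): Rhyacian 2300, Stenian 1200, Ediacaran 635, Jurassic 201.4.
Ordered oldest to youngest: Rhyacian, Stenian, Ediacaran, Jurassic.
Span = 2300 − 145 = 2155 Myr.
Durations: Stenian 200, Ediacaran 96.2, Jurassic 56.4, Rhyacian 250 → longest is Rhyacian (250 Myr).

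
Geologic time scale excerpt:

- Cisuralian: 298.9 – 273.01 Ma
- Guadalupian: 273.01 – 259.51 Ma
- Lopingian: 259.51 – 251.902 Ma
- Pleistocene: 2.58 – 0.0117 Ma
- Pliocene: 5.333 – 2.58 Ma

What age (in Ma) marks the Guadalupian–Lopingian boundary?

The Guadalupian ends and the Lopingian begins at 259.51 Ma.

259.51 Ma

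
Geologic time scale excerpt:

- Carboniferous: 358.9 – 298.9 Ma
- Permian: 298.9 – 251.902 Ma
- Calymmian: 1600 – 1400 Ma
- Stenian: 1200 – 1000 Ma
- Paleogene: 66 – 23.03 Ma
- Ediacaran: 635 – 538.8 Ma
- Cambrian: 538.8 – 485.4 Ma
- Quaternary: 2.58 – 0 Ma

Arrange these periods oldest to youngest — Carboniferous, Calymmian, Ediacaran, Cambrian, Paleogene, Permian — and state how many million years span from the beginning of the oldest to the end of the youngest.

Calymmian → Ediacaran → Cambrian → Carboniferous → Permian → Paleogene; total span 1576.97 Myr

From the excerpt: Carboniferous 358.9–298.9; Calymmian 1600–1400; Ediacaran 635–538.8; Cambrian 538.8–485.4; Paleogene 66–23.03; Permian 298.9–251.902 (Ma).
Larger Ma is earlier, so the oldest is Calymmian and the youngest is Paleogene; oldest to youngest: Calymmian, Ediacaran, Cambrian, Carboniferous, Permian, Paleogene.
Oldest start 1600 minus youngest end 23.03 gives 1576.97 Myr overall.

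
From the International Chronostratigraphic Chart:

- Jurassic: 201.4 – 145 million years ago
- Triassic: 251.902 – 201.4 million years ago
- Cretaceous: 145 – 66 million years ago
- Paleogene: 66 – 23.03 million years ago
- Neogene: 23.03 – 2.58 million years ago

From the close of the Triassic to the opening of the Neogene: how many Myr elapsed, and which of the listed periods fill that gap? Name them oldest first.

The Triassic closes at 201.4 Ma and the Neogene opens at 23.03 Ma, so the interval is 201.4 − 23.03 = 178.37 Myr.
A period fits inside if it starts at or after 201.4 Ma and ends at or before 23.03 Ma; oldest first that gives Jurassic, Cretaceous, Paleogene.

178.37 million years; Jurassic, Cretaceous, Paleogene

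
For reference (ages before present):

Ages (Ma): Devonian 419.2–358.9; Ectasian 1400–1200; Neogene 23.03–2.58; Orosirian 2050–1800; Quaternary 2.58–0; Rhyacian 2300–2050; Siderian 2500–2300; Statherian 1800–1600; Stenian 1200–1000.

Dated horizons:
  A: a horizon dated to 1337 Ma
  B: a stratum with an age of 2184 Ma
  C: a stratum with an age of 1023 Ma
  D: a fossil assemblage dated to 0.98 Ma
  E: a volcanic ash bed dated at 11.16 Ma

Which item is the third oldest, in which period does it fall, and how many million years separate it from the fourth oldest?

Larger Ma means older, so oldest first: B 2184 > A 1337 > C 1023 > E 11.16 > D 0.98.
Counting 3 along gives C (1023 Ma); the excerpt puts that inside the Stenian, 1200–1000 Ma.
Next in line is E (11.16 Ma), and 1023 − 11.16 = 1011.84 Myr.

C, in the Stenian; 1011.84 million years to E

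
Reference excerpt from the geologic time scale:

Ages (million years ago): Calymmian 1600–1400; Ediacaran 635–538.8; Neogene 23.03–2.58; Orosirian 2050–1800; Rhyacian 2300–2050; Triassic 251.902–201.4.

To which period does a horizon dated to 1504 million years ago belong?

1504 Ma lies between 1600 and 1400 Ma, so it falls in the Calymmian.

Calymmian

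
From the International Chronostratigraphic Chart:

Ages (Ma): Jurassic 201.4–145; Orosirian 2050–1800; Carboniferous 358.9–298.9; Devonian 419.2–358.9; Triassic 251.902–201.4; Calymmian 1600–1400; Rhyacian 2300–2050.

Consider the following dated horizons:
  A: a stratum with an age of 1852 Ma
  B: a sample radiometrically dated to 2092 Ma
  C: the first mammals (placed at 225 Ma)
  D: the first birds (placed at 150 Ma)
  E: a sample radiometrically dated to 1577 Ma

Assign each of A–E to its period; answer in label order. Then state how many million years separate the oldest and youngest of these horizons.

Match each age against the start–end ranges in the excerpt: A = 1852 Ma → Orosirian (2050–1800); B = 2092 Ma → Rhyacian (2300–2050); C = 225 Ma → Triassic (251.902–201.4); D = 150 Ma → Jurassic (201.4–145); E = 1577 Ma → Calymmian (1600–1400).
The largest age is 2092 Ma and the smallest is 150 Ma; their difference is 1942 Myr.

A — Orosirian; B — Rhyacian; C — Triassic; D — Jurassic; E — Calymmian; span 1942 million years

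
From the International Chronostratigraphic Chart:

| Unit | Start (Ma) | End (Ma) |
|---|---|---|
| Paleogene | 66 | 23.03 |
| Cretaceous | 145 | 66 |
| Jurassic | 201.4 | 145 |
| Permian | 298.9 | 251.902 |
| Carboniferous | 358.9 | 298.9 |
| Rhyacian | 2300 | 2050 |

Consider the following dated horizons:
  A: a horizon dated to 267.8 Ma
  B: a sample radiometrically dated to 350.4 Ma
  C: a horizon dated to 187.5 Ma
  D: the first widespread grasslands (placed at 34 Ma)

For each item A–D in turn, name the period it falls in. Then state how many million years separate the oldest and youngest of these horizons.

A: 267.8 Ma lies in 298.9–251.902 Ma, so Permian.
B: 350.4 Ma lies in 358.9–298.9 Ma, so Carboniferous.
C: 187.5 Ma lies in 201.4–145 Ma, so Jurassic.
D: 34 Ma lies in 66–23.03 Ma, so Paleogene.
Oldest = 350.4 Ma, youngest = 34 Ma → span 316.4 Myr.

A — Permian; B — Carboniferous; C — Jurassic; D — Paleogene; span 316.4 million years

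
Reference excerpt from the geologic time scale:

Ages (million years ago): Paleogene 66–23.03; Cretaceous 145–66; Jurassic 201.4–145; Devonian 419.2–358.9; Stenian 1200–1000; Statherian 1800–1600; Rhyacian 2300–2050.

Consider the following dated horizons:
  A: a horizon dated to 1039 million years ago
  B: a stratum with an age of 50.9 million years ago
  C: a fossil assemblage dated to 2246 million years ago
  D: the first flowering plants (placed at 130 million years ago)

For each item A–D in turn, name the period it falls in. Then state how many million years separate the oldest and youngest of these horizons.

A — Stenian; B — Paleogene; C — Rhyacian; D — Cretaceous; span 2195.1 million years

Match each age against the start–end ranges in the excerpt: A = 1039 Ma → Stenian (1200–1000); B = 50.9 Ma → Paleogene (66–23.03); C = 2246 Ma → Rhyacian (2300–2050); D = 130 Ma → Cretaceous (145–66).
The largest age is 2246 Ma and the smallest is 50.9 Ma; their difference is 2195.1 Myr.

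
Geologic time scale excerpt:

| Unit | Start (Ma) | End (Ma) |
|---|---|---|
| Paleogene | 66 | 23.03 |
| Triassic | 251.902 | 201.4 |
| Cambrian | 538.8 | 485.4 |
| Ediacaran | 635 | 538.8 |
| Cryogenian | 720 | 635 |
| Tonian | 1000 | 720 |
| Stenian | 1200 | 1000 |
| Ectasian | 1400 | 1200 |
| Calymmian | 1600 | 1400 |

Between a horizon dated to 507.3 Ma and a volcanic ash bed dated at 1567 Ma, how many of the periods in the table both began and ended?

5

1567 Ma sits inside the Calymmian (1600–1400) and 507.3 Ma inside the Cambrian (538.8–485.4); neither of those is wholly between the two dates.
The listed periods lying completely between them are Ectasian, Stenian, Tonian, Cryogenian, Ediacaran — 5 in all.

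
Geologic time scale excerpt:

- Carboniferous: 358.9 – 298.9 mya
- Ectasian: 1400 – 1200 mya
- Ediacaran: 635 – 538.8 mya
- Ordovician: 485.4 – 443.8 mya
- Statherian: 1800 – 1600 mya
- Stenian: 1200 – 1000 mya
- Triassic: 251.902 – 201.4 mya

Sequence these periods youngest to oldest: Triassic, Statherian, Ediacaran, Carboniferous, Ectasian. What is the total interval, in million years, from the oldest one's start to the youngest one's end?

From the excerpt: Triassic 251.902–201.4; Statherian 1800–1600; Ediacaran 635–538.8; Carboniferous 358.9–298.9; Ectasian 1400–1200 (Ma).
Larger Ma is earlier, so the oldest is Statherian and the youngest is Triassic; youngest to oldest: Triassic, Carboniferous, Ediacaran, Ectasian, Statherian.
Oldest start 1800 minus youngest end 201.4 gives 1598.6 Myr overall.

Triassic, Carboniferous, Ediacaran, Ectasian, Statherian; total span 1598.6 Myr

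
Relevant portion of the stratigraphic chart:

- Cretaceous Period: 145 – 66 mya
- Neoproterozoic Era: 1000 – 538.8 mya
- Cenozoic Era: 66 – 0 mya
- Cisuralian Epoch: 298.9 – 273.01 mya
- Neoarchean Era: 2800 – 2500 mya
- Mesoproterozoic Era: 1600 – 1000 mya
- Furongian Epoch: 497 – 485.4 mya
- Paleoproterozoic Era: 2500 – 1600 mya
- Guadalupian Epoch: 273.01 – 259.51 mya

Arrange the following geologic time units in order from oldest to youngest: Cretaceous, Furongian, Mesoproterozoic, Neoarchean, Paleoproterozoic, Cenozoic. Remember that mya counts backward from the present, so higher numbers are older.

Neoarchean, Paleoproterozoic, Mesoproterozoic, Furongian, Cretaceous, Cenozoic

Sorting by start age (descending Ma, since larger Ma = older): Neoarchean began 2800, Paleoproterozoic began 2500, Mesoproterozoic began 1600, Furongian began 497, Cretaceous began 145, Cenozoic began 66.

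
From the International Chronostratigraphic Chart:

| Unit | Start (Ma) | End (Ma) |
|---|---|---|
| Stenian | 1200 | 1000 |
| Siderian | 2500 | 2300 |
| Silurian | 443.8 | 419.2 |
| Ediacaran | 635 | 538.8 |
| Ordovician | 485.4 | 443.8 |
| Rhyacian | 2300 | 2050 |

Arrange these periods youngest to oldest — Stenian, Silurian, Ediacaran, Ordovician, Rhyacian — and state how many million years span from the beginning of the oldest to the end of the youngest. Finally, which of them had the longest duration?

Start ages (Ma): Rhyacian 2300, Stenian 1200, Ediacaran 635, Ordovician 485.4, Silurian 443.8.
Ordered youngest to oldest: Silurian, Ordovician, Ediacaran, Stenian, Rhyacian.
Span = 2300 − 419.2 = 1880.8 Myr.
Durations: Rhyacian 250, Stenian 200, Ediacaran 96.2, Ordovician 41.6, Silurian 24.6 → longest is Rhyacian (250 Myr).

Silurian → Ordovician → Ediacaran → Stenian → Rhyacian; total span 1880.8 Myr; longest is Rhyacian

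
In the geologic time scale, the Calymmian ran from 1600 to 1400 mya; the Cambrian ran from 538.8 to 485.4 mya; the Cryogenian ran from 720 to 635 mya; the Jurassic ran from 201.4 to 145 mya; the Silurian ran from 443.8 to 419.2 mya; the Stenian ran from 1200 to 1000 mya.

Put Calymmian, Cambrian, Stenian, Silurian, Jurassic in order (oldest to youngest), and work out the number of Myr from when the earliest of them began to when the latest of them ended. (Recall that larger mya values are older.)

Start ages (Ma): Calymmian 1600, Stenian 1200, Cambrian 538.8, Silurian 443.8, Jurassic 201.4.
Ordered oldest to youngest: Calymmian, Stenian, Cambrian, Silurian, Jurassic.
Span = 1600 − 145 = 1455 Myr.

Calymmian, Stenian, Cambrian, Silurian, Jurassic; total span 1455 Myr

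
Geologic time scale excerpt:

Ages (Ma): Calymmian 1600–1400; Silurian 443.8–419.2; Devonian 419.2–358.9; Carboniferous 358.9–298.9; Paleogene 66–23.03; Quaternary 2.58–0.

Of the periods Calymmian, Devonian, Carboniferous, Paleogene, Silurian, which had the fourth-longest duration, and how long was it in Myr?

Durations: Calymmian 200; Devonian 60.3; Carboniferous 60; Paleogene 42.97; Silurian 24.6 Myr.
Sorted longest-first: Calymmian (200), Devonian (60.3), Carboniferous (60), Paleogene (42.97), Silurian (24.6).
The fourth longest is Paleogene at 42.97 Myr.

Paleogene, 42.97 million years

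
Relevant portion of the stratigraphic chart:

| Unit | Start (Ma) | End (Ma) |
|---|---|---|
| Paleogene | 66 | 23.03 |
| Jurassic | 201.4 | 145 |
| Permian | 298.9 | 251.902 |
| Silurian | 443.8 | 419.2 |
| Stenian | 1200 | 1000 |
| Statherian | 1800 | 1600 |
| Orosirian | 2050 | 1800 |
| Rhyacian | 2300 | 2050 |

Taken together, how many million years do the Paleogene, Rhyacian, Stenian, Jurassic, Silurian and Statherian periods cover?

773.97 million years

Duration is start − end for each: (66 − 23.03) + (2300 − 2050) + (1200 − 1000) + (201.4 − 145) + (443.8 − 419.2) + (1800 − 1600).
That is 42.97 + 250 + 200 + 56.4 + 24.6 + 200, which totals 773.97 million years.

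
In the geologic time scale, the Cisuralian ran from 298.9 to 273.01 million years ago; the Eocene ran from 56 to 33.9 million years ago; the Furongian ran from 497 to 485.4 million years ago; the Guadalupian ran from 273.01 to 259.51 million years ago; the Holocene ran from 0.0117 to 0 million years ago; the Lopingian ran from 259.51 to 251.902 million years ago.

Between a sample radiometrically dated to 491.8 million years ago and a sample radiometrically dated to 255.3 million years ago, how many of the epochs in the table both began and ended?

491.8 Ma sits inside the Furongian (497–485.4) and 255.3 Ma inside the Lopingian (259.51–251.902); neither of those is wholly between the two dates.
The listed epochs lying completely between them are Cisuralian, Guadalupian — 2 in all.

2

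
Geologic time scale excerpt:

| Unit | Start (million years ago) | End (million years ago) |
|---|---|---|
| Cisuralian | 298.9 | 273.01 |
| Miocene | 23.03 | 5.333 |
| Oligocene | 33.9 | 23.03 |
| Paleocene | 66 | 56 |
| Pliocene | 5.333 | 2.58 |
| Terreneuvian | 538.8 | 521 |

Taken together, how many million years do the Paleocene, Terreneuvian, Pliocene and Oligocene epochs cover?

41.423 million years

Duration is start − end for each: (66 − 56) + (538.8 − 521) + (5.333 − 2.58) + (33.9 − 23.03).
That is 10 + 17.8 + 2.753 + 10.87, which totals 41.423 million years.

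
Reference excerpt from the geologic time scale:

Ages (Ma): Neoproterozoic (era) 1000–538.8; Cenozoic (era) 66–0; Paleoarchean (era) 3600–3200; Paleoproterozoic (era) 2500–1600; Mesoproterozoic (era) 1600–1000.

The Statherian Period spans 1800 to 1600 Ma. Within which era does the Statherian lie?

Paleoproterozoic

The Statherian (1800–1600 Ma) lies entirely within 2500–1600 Ma, the Paleoproterozoic Era.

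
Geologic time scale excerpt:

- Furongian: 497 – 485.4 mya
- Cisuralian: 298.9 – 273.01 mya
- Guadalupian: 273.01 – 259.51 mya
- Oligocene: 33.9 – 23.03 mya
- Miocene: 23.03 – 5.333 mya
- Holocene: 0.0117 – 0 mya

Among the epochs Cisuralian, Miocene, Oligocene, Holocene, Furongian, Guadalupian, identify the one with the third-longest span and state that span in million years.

Guadalupian, 13.5 million years

Start − end for each: Cisuralian 298.9 − 273.01 = 25.89; Miocene 23.03 − 5.333 = 17.697; Oligocene 33.9 − 23.03 = 10.87; Holocene 0.0117 − 0 = 0.0117; Furongian 497 − 485.4 = 11.6; Guadalupian 273.01 − 259.51 = 13.5.
Ranking these from longest: Cisuralian > Miocene > Guadalupian > Furongian > Oligocene > Holocene.
Position 3 in that ranking is Guadalupian, which lasted 13.5 Myr.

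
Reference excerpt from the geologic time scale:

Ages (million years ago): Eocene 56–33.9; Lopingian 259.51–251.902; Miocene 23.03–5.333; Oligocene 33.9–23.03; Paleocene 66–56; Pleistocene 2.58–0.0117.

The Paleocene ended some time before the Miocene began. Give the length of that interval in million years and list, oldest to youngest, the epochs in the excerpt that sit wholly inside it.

32.97 million years; Eocene, Oligocene

The Paleocene closes at 56 Ma and the Miocene opens at 23.03 Ma, so the interval is 56 − 23.03 = 32.97 Myr.
An epoch fits inside if it starts at or after 56 Ma and ends at or before 23.03 Ma; oldest first that gives Eocene, Oligocene.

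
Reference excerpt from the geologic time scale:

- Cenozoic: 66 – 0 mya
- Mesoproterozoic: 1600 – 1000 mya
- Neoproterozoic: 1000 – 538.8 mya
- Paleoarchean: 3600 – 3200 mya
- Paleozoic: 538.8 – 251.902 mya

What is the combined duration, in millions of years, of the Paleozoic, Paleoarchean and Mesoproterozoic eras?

Duration is start − end for each: (538.8 − 251.902) + (3600 − 3200) + (1600 − 1000).
That is 286.898 + 400 + 600, which totals 1286.898 million years.

1286.898 million years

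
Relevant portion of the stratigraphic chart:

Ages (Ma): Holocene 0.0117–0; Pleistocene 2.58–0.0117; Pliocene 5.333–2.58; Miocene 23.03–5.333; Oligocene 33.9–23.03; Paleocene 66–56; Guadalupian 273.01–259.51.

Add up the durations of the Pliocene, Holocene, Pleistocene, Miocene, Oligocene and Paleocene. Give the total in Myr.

43.9 million years

Duration is start − end for each: (5.333 − 2.58) + (0.0117 − 0) + (2.58 − 0.0117) + (23.03 − 5.333) + (33.9 − 23.03) + (66 − 56).
That is 2.753 + 0.0117 + 2.5683 + 17.697 + 10.87 + 10, which totals 43.9 million years.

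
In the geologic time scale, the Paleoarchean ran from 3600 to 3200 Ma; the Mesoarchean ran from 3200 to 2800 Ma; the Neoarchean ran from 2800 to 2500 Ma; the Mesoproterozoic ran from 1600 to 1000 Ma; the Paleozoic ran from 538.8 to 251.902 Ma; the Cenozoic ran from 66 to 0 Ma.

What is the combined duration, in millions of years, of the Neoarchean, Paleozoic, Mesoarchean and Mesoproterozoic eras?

Each duration: Neoarchean = 300; Paleozoic = 286.898; Mesoarchean = 400; Mesoproterozoic = 600.
Sum: 300 + 286.898 + 400 + 600 = 1586.898 Myr.

1586.898 million years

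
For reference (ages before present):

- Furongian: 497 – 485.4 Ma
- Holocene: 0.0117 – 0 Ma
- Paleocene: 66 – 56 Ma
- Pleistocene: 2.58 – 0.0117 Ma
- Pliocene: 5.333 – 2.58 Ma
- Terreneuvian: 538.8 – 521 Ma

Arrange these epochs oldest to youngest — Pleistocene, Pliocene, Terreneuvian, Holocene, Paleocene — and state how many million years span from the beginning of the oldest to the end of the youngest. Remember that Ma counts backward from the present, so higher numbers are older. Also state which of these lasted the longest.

Start ages (Ma): Terreneuvian 538.8, Paleocene 66, Pliocene 5.333, Pleistocene 2.58, Holocene 0.0117.
Ordered oldest to youngest: Terreneuvian, Paleocene, Pliocene, Pleistocene, Holocene.
Span = 538.8 − 0 = 538.8 Myr.
Durations: Pliocene 2.753, Pleistocene 2.5683, Terreneuvian 17.8, Holocene 0.0117, Paleocene 10 → longest is Terreneuvian (17.8 Myr).

Terreneuvian → Paleocene → Pliocene → Pleistocene → Holocene; total span 538.8 Myr; longest is Terreneuvian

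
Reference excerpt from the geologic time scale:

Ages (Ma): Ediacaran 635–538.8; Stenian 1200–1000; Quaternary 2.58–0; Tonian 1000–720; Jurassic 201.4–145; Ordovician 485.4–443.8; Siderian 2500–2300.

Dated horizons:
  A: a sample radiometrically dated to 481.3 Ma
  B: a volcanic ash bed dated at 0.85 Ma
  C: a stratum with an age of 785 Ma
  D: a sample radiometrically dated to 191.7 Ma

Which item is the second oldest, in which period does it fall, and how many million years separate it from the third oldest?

A, in the Ordovician; 289.6 million years to D

Larger Ma means older, so oldest first: C 785 > A 481.3 > D 191.7 > B 0.85.
Counting 2 along gives A (481.3 Ma); the excerpt puts that inside the Ordovician, 485.4–443.8 Ma.
Next in line is D (191.7 Ma), and 481.3 − 191.7 = 289.6 Myr.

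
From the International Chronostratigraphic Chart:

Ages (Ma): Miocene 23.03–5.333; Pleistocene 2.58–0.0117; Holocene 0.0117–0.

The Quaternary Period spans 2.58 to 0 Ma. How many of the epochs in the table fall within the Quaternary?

Epochs inside 2.58–0 Ma: Pleistocene, Holocene — 2 in total.

2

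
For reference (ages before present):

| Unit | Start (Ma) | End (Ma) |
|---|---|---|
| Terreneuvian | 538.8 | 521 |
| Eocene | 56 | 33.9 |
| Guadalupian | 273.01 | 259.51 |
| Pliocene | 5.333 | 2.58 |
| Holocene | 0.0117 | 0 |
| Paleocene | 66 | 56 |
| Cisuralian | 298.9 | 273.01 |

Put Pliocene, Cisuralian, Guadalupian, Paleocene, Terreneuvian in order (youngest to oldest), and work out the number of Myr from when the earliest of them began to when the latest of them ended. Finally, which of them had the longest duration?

Start ages (Ma): Terreneuvian 538.8, Cisuralian 298.9, Guadalupian 273.01, Paleocene 66, Pliocene 5.333.
Ordered youngest to oldest: Pliocene, Paleocene, Guadalupian, Cisuralian, Terreneuvian.
Span = 538.8 − 2.58 = 536.22 Myr.
Durations: Terreneuvian 17.8, Cisuralian 25.89, Pliocene 2.753, Guadalupian 13.5, Paleocene 10 → longest is Cisuralian (25.89 Myr).

Pliocene → Paleocene → Guadalupian → Cisuralian → Terreneuvian; total span 536.22 Myr; longest is Cisuralian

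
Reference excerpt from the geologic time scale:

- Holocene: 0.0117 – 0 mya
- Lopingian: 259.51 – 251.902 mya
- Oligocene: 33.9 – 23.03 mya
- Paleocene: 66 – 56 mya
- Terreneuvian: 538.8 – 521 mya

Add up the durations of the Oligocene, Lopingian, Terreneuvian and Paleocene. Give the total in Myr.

46.278 million years

Each duration: Oligocene = 10.87; Lopingian = 7.608; Terreneuvian = 17.8; Paleocene = 10.
Sum: 10.87 + 7.608 + 17.8 + 10 = 46.278 Myr.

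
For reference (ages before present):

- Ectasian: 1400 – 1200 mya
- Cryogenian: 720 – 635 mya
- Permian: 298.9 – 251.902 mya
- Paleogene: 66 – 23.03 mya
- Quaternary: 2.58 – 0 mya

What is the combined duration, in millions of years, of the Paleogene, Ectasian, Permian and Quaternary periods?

Duration is start − end for each: (66 − 23.03) + (1400 − 1200) + (298.9 − 251.902) + (2.58 − 0).
That is 42.97 + 200 + 46.998 + 2.58, which totals 292.548 million years.

292.548 million years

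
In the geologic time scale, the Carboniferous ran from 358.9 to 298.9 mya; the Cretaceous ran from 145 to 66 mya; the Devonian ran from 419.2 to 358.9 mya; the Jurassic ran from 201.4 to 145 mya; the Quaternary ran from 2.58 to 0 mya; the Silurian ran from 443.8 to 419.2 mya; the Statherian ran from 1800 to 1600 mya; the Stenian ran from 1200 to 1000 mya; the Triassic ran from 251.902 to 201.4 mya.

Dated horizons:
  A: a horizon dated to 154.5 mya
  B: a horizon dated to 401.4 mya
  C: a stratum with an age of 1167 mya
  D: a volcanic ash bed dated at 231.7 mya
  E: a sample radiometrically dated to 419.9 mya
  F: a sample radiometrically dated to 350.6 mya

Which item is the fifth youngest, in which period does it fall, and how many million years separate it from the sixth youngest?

E, in the Silurian; 747.1 million years to C

Smaller Ma means younger, so youngest first: A 154.5 < D 231.7 < F 350.6 < B 401.4 < E 419.9 < C 1167.
Counting 5 along gives E (419.9 Ma); the excerpt puts that inside the Silurian, 443.8–419.2 Ma.
Next in line is C (1167 Ma), and 1167 − 419.9 = 747.1 Myr.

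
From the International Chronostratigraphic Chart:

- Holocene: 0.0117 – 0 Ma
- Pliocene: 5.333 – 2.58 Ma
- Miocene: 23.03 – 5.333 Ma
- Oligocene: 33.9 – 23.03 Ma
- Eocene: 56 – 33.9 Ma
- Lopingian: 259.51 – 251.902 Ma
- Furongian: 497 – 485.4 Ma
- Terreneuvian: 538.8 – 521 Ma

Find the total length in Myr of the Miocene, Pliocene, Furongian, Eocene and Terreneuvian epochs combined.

71.95 million years

Duration is start − end for each: (23.03 − 5.333) + (5.333 − 2.58) + (497 − 485.4) + (56 − 33.9) + (538.8 − 521).
That is 17.697 + 2.753 + 11.6 + 22.1 + 17.8, which totals 71.95 million years.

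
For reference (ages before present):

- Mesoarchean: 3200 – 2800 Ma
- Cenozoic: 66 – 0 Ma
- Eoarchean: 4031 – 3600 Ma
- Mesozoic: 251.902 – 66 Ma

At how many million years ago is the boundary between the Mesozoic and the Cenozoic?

The Mesozoic ends and the Cenozoic begins at 66 Ma.

66 Ma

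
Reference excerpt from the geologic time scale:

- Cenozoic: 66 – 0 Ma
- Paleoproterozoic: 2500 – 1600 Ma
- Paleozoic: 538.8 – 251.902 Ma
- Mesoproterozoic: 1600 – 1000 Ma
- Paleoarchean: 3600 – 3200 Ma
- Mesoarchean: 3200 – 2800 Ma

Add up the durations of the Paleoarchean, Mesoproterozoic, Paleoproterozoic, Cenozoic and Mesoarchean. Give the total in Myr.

2366 million years

Each duration: Paleoarchean = 400; Mesoproterozoic = 600; Paleoproterozoic = 900; Cenozoic = 66; Mesoarchean = 400.
Sum: 400 + 600 + 900 + 66 + 400 = 2366 Myr.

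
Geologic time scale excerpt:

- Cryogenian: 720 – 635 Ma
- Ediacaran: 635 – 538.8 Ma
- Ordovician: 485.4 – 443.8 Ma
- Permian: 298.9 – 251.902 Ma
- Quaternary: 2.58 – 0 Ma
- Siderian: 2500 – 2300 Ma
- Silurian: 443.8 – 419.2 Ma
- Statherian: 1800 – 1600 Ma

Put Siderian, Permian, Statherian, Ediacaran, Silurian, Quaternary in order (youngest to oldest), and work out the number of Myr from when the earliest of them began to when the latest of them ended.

From the excerpt: Siderian 2500–2300; Permian 298.9–251.902; Statherian 1800–1600; Ediacaran 635–538.8; Silurian 443.8–419.2; Quaternary 2.58–0 (Ma).
Larger Ma is earlier, so the oldest is Siderian and the youngest is Quaternary; youngest to oldest: Quaternary, Permian, Silurian, Ediacaran, Statherian, Siderian.
Oldest start 2500 minus youngest end 0 gives 2500 Myr overall.

Quaternary, Permian, Silurian, Ediacaran, Statherian, Siderian; total span 2500 Myr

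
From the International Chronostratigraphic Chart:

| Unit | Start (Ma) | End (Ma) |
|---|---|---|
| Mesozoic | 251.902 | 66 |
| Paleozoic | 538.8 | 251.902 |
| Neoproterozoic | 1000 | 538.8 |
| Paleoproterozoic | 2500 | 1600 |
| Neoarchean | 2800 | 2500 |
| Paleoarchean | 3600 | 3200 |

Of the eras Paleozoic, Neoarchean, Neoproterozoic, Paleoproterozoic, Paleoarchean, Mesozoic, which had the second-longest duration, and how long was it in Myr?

Neoproterozoic, 461.2 million years

Durations: Paleozoic 286.898; Neoarchean 300; Neoproterozoic 461.2; Paleoproterozoic 900; Paleoarchean 400; Mesozoic 185.902 Myr.
Sorted longest-first: Paleoproterozoic (900), Neoproterozoic (461.2), Paleoarchean (400), Neoarchean (300), Paleozoic (286.898), Mesozoic (185.902).
The second longest is Neoproterozoic at 461.2 Myr.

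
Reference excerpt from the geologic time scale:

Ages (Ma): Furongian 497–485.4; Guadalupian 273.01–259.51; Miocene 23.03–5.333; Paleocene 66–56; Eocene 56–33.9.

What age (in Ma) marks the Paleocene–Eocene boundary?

The Paleocene ends and the Eocene begins at 56 Ma.

56 Ma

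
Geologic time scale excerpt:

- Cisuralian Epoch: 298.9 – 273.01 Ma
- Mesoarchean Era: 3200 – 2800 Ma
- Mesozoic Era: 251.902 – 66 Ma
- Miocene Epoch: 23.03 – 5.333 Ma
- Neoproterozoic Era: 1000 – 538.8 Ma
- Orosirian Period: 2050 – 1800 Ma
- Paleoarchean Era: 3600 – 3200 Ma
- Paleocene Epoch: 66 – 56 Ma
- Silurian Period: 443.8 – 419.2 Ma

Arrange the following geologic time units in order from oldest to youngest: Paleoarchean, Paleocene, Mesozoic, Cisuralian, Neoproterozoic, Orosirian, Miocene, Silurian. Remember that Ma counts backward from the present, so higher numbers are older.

Paleoarchean → Orosirian → Neoproterozoic → Silurian → Cisuralian → Mesozoic → Paleocene → Miocene

Read off each span (Ma): Paleoarchean 3600–3200; Paleocene 66–56; Mesozoic 251.902–66; Cisuralian 298.9–273.01; Neoproterozoic 1000–538.8; Orosirian 2050–1800; Miocene 23.03–5.333; Silurian 443.8–419.2.
Larger Ma is older, so oldest→youngest is Paleoarchean, Orosirian, Neoproterozoic, Silurian, Cisuralian, Mesozoic, Paleocene, Miocene.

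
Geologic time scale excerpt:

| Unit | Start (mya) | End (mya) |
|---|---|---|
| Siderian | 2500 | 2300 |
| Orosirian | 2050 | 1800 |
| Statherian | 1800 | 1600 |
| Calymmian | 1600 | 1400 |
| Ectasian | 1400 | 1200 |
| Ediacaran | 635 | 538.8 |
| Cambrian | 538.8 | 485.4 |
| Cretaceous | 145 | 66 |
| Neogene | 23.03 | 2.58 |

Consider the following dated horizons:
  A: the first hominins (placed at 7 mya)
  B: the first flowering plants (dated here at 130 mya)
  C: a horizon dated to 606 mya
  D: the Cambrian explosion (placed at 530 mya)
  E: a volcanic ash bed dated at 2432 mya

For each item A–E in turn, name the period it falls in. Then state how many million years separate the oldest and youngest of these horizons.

Match each age against the start–end ranges in the excerpt: A = 7 Ma → Neogene (23.03–2.58); B = 130 Ma → Cretaceous (145–66); C = 606 Ma → Ediacaran (635–538.8); D = 530 Ma → Cambrian (538.8–485.4); E = 2432 Ma → Siderian (2500–2300).
The largest age is 2432 Ma and the smallest is 7 Ma; their difference is 2425 Myr.

A — Neogene; B — Cretaceous; C — Ediacaran; D — Cambrian; E — Siderian; span 2425 million years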